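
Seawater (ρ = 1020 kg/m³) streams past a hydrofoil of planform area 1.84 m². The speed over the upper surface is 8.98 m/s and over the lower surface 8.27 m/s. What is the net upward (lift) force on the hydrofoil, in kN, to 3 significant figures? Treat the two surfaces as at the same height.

The faster flow above has the lower pressure; Bernoulli (same height) gives ΔP = ½ρ(v_up² − v_low²).
ΔP = ½·1020·(8.98² − 8.27²) = 6250 Pa.
Lift = ΔP · A = 6250 × 1.84 = 11500 N.

11.5 kN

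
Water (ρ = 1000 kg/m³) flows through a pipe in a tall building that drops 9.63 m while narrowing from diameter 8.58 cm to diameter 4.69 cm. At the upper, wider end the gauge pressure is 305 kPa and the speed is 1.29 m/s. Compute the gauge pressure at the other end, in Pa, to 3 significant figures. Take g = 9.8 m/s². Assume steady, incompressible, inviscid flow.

P₂ ≈ 391000 Pa

By continuity, v₂ = v₁·A₁/A₂ = 1.29·(57.8/17.3) = 4.32 m/s.
Energy conservation along the streamline gives P₂ = P₁ − ½ρ(v₂² − v₁²) − ρg(h₂ − h₁).
P₂ = 305000 + ½·1000·(1.29² − 4.32²) − 1000·9.8·(−9.63) = 305000 + (-8490) − (-94400) = 391000 Pa.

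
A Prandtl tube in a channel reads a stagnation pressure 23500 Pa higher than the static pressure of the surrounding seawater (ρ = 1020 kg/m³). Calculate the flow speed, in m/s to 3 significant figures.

v ≈ 6.79 m/s

Bernoulli between the free stream and the stagnation point: ½ρv² = P_stag − P_static.
v = √(2ΔP/ρ) = √(2·23500/1020) = 6.79 m/s.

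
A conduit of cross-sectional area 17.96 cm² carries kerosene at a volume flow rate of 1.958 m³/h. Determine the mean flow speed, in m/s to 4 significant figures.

v ≈ 0.3028 m/s

Q = 1.958 m³/h = 0.0005439 m³/s.
v = Q/A = 0.0005439 / 0.001796 = 0.3028 m/s.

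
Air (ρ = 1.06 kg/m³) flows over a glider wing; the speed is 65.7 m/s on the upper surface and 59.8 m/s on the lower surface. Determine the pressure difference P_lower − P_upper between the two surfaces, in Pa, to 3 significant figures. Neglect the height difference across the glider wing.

ΔP = 392 Pa

Bernoulli (same height): P_lower − P_upper = ½ρ(v_upper² − v_lower²).
ΔP = ½·1.06·(65.7² − 59.8²) = 392 Pa.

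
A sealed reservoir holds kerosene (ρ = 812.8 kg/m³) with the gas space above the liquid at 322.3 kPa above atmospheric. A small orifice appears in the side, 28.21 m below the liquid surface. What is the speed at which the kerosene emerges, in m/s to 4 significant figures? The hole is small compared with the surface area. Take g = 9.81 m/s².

Take point 1 at the surface (v₁ ≈ 0) and point 2 at the hole (at atmospheric pressure). Bernoulli: P₁ + ρg h = P_atm + ½ρv₂².
With P₁ − P_atm = 322300 Pa, v₂ = √(2gh + 2ΔP/ρ) = √(2·9.81·28.21 + 2·322300/812.8) = 36.70 m/s.

v ≈ 36.70 m/s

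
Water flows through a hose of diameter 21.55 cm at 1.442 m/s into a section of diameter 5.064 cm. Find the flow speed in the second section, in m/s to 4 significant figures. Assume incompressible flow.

The volume flow rate is constant, so v₂ = (A₁/A₂)v₁ = (364.7/20.14)·1.442 = 26.11 m/s.

26.11 m/s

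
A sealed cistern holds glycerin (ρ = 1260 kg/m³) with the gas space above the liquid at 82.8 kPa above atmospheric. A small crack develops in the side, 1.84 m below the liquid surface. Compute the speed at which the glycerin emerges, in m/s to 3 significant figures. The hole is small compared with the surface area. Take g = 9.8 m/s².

Take point 1 at the surface (v₁ ≈ 0) and point 2 at the hole (at atmospheric pressure). Bernoulli: P₁ + ρg h = P_atm + ½ρv₂².
With P₁ − P_atm = 82800 Pa, v₂ = √(2gh + 2ΔP/ρ) = √(2·9.8·1.84 + 2·82800/1260) = 12.9 m/s.

v ≈ 12.9 m/s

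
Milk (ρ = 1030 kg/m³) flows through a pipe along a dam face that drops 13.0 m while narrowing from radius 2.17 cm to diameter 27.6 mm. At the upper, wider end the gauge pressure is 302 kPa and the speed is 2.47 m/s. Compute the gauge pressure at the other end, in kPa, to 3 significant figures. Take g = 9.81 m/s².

Continuity gives A₁v₁ = A₂v₂, so v₂ = (14.8 cm²)/(5.98 cm²) × 2.47 m/s = 6.11 m/s.
Applying Bernoulli between the two ends and solving for P₂: P₂ = P₁ + ½ρ(v₁² − v₂²) − ρgΔh.
P₂ = 302000 + ½·1030·(2.47² − 6.11²) − 1030·9.81·(−13.0) = 302000 + (-16100) − (-131000) = 417000 Pa.

P₂ = 417 kPa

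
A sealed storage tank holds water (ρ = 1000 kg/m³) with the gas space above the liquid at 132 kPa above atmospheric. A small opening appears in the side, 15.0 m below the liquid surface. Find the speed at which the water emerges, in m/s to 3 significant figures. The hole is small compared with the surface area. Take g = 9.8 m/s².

v ≈ 23.6 m/s

Take point 1 at the surface (v₁ ≈ 0) and point 2 at the hole (at atmospheric pressure). Bernoulli: P₁ + ρg h = P_atm + ½ρv₂².
With P₁ − P_atm = 132000 Pa, v₂ = √(2gh + 2ΔP/ρ) = √(2·9.8·15.0 + 2·132000/1000) = 23.6 m/s.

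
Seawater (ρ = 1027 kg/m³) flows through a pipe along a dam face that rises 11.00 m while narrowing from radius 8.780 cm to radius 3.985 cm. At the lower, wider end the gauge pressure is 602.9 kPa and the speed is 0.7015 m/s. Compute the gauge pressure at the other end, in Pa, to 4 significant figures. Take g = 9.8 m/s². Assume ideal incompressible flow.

The volume flow rate is constant, so v₂ = (A₁/A₂)v₁ = (242.2/49.89)·0.7015 = 3.405 m/s.
Energy conservation along the streamline gives P₂ = P₁ − ½ρ(v₂² − v₁²) − ρg(h₂ − h₁).
P₂ = 602900 + ½·1027·(0.7015² − 3.405²) − 1027·9.8·(+11.00) = 602900 + (-5702) − (110700) = 486500 Pa.

P₂ ≈ 486500 Pa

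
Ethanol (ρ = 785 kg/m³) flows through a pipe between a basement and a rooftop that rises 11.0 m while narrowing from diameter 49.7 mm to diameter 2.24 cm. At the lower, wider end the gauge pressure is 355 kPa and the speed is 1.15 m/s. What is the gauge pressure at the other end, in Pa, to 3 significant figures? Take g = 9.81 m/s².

P₂ ≈ 258000 Pa

Continuity gives A₁v₁ = A₂v₂, so v₂ = (19.4 cm²)/(3.94 cm²) × 1.15 m/s = 5.66 m/s.
Bernoulli: P₁ + ½ρv₁² + ρg h₁ = P₂ + ½ρv₂² + ρg h₂, so P₂ = P₁ + ½ρ(v₁² − v₂²) − ρg(h₂ − h₁).
P₂ = 355000 + ½·785·(1.15² − 5.66²) − 785·9.81·(+11.0) = 355000 + (-12100) − (84700) = 258000 Pa.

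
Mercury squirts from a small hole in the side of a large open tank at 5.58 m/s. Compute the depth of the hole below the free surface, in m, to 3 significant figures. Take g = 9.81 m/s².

Torricelli: v = √(2gh), so h = v²/(2g).
h = 5.58²/(2·9.81) = 31.1/19.62 = 1.59 m.

h ≈ 1.59 m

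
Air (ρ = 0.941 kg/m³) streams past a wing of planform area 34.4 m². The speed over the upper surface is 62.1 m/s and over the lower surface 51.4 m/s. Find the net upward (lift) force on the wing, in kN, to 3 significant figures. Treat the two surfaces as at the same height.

19.7 kN

With equal heights on the two surfaces, Bernoulli gives P_lower − P_upper = ½ρ(v_upper² − v_lower²).
ΔP = ½·0.941·(62.1² − 51.4²) = 571 Pa.
Lift = ΔP · A = 571 × 34.4 = 19700 N.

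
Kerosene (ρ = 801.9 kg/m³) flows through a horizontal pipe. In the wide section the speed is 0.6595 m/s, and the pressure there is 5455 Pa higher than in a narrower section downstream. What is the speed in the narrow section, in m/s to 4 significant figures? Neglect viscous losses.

3.747 m/s

Horizontal Bernoulli: P₁ + ½ρv₁² = P₂ + ½ρv₂², so v₂² = v₁² + 2(P₁ − P₂)/ρ.
v₂ = √(0.6595² + 2·5455/801.9) = √(0.4349 + 13.61) = 3.747 m/s.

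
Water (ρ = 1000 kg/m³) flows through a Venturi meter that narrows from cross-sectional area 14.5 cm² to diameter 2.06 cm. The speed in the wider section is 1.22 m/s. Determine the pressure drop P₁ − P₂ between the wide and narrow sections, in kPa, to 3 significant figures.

ΔP ≈ 13.3 kPa

The volume flow rate is constant, so v₂ = (A₁/A₂)v₁ = (14.5/3.33)·1.22 = 5.31 m/s.
With no height change, Bernoulli's equation is P₁ + ½ρv₁² = P₂ + ½ρv₂².
P₁ − P₂ = ½·1000·(5.31² − 1.22²) = ½·1000·26.7 = 13300 Pa.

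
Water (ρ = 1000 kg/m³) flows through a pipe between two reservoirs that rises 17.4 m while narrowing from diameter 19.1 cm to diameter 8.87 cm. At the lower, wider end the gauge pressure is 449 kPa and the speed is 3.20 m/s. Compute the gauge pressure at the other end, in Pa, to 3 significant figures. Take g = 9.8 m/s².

174000 Pa

Mass conservation (A₁v₁ = A₂v₂) gives v₂ = 3.20 × 287/61.8 = 14.8 m/s.
Bernoulli: P₁ + ½ρv₁² + ρg h₁ = P₂ + ½ρv₂² + ρg h₂, so P₂ = P₁ + ½ρ(v₁² − v₂²) − ρg(h₂ − h₁).
P₂ = 449000 + ½·1000·(3.20² − 14.8²) − 1000·9.8·(+17.4) = 449000 + (-105000) − (171000) = 174000 Pa.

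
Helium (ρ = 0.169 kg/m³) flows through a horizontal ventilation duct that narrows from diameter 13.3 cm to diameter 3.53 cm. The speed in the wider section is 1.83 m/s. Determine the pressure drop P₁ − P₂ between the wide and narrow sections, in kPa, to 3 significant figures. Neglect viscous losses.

ΔP ≈ 0.0567 kPa

The volume flow rate is constant, so v₂ = (A₁/A₂)v₁ = (139/9.79)·1.83 = 26.0 m/s.
The pipe is horizontal, so Bernoulli reduces to P₁ + ½ρv₁² = P₂ + ½ρv₂².
P₁ − P₂ = ½·0.169·(26.0² − 1.83²) = ½·0.169·672 = 56.7 Pa.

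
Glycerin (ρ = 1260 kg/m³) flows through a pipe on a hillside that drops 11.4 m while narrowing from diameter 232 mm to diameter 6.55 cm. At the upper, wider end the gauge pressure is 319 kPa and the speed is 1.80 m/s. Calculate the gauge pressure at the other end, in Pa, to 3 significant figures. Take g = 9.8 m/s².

Mass conservation (A₁v₁ = A₂v₂) gives v₂ = 1.80 × 423/33.7 = 22.6 m/s.
Energy conservation along the streamline gives P₂ = P₁ − ½ρ(v₂² − v₁²) − ρg(h₂ − h₁).
P₂ = 319000 + ½·1260·(1.80² − 22.6²) − 1260·9.8·(−11.4) = 319000 + (-319000) − (-141000) = 141000 Pa.

P₂ ≈ 141000 Pa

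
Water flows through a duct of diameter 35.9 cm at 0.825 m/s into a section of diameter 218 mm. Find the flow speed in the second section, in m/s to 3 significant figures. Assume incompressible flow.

v₂ ≈ 2.24 m/s

Mass conservation (A₁v₁ = A₂v₂) gives v₂ = 0.825 × 1010/373 = 2.24 m/s.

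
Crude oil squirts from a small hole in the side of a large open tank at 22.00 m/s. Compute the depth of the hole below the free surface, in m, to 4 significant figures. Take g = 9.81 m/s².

Torricelli: v = √(2gh), so h = v²/(2g).
h = 22.00²/(2·9.81) = 484.0/19.62 = 24.67 m.

h = 24.67 m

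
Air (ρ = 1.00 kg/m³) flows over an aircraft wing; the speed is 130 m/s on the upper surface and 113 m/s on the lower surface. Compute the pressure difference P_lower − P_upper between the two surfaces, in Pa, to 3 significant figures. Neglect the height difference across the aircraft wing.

2070 Pa

The pressure is lower where the speed is higher: ΔP = ½ρ(v_up² − v_low²).
ΔP = ½·1.00·(130² − 113²) = 2070 Pa.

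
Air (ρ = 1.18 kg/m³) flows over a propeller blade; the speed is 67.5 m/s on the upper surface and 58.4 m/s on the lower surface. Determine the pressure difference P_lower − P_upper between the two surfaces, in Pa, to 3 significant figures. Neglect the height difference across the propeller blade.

The pressure is lower where the speed is higher: ΔP = ½ρ(v_up² − v_low²).
ΔP = ½·1.18·(67.5² − 58.4²) = 676 Pa.

ΔP = 676 Pa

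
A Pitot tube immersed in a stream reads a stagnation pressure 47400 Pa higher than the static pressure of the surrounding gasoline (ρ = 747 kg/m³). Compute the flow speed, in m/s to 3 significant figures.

Bernoulli between the free stream and the stagnation point: ½ρv² = P_stag − P_static.
v = √(2ΔP/ρ) = √(2·47400/747) = 11.3 m/s.

v ≈ 11.3 m/s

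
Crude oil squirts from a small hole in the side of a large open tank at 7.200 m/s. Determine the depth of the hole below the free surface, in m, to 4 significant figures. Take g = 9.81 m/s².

Torricelli: v = √(2gh), so h = v²/(2g).
h = 7.200²/(2·9.81) = 51.84/19.62 = 2.642 m.

h ≈ 2.642 m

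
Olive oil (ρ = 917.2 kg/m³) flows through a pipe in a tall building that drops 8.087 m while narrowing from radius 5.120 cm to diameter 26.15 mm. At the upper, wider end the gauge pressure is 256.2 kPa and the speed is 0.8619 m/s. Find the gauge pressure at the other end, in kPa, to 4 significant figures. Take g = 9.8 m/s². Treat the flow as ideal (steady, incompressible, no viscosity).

249.1 kPa

The volume flow rate is constant, so v₂ = (A₁/A₂)v₁ = (82.35/5.371)·0.8619 = 13.22 m/s.
Energy conservation along the streamline gives P₂ = P₁ − ½ρ(v₂² − v₁²) − ρg(h₂ − h₁).
P₂ = 256200 + ½·917.2·(0.8619² − 13.22²) − 917.2·9.8·(−8.087) = 256200 + (-79760) − (-72690) = 249100 Pa.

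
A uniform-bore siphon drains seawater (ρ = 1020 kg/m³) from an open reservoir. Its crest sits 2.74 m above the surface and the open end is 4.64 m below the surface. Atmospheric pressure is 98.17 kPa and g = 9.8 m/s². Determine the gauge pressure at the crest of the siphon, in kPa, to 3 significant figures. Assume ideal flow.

Bernoulli surface→outlet gives ½v² = g·h_out, so v = √(2·9.8·4.64) = 9.54 m/s.
Continuity keeps v the same throughout the tube; from surface to crest, P_atm + 0 = P_top + ½ρv² + ρg·h_top.
P_top = 98170 − ½·1020·9.54² − 1020·9.8·2.74 = 24400 Pa. So P_gauge = P_top − P_atm = -73800 Pa.

P_gauge ≈ -73.8 kPa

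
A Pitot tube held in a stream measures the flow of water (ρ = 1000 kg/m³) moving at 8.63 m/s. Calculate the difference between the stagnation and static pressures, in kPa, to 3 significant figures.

ΔP = 37.2 kPa

Bernoulli between the free stream and the stagnation point: ½ρv² = P_stag − P_static.
ΔP = ½·1000·8.63² = 37200 Pa.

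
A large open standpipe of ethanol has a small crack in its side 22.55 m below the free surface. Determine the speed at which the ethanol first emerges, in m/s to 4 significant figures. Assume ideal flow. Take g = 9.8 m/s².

Torricelli's result v = √(2gh) gives v = √(2·9.8·22.55) = 21.02 m/s.

v = 21.02 m/s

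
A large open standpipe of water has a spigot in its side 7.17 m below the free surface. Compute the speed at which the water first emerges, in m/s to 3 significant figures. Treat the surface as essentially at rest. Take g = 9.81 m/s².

11.9 m/s

Bernoulli from surface to hole (P equal, v_surface ≈ 0): v = √(2gh) = √(2×9.81×7.17) = 11.9 m/s.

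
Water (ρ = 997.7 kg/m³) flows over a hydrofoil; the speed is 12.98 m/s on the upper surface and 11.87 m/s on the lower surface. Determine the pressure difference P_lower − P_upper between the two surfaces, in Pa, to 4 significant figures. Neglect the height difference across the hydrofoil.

ΔP = 13760 Pa

With negligible Δh, P + ½ρv² is constant, so P_low − P_up = ½ρ(v_up² − v_low²).
ΔP = ½·997.7·(12.98² − 11.87²) = 13760 Pa.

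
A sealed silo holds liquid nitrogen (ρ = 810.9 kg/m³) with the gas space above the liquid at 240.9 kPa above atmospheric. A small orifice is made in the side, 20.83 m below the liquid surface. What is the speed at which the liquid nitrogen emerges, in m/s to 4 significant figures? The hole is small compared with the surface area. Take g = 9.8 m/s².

v = 31.66 m/s

Take point 1 at the surface (v₁ ≈ 0) and point 2 at the hole (at atmospheric pressure). Bernoulli: P₁ + ρg h = P_atm + ½ρv₂².
With P₁ − P_atm = 240900 Pa, v₂ = √(2gh + 2ΔP/ρ) = √(2·9.8·20.83 + 2·240900/810.9) = 31.66 m/s.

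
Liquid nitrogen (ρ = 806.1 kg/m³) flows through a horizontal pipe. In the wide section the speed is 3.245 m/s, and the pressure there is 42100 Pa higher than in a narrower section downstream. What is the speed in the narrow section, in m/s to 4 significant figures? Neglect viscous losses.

v₂ ≈ 10.72 m/s

Along the level pipe P + ½ρv² is conserved, hence v₂² = v₁² + 2(P₁ − P₂)/ρ.
v₂ = √(3.245² + 2·42100/806.1) = √(10.53 + 104.5) = 10.72 m/s.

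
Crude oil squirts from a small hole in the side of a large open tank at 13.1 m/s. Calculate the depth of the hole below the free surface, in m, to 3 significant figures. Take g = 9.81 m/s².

Inverting v = √(2gh) gives h = v² / 2g.
h = 13.1²/(2·9.81) = 172/19.62 = 8.75 m.

8.75 m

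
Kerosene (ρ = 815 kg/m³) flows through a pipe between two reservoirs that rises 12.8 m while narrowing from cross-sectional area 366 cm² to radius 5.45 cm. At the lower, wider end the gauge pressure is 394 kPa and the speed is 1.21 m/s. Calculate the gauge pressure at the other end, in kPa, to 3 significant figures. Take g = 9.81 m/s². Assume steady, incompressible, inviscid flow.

283 kPa

Continuity gives A₁v₁ = A₂v₂, so v₂ = (366 cm²)/(93.3 cm²) × 1.21 m/s = 4.75 m/s.
Applying Bernoulli between the two ends and solving for P₂: P₂ = P₁ + ½ρ(v₁² − v₂²) − ρgΔh.
P₂ = 394000 + ½·815·(1.21² − 4.75²) − 815·9.81·(+12.8) = 394000 + (-8580) − (102000) = 283000 Pa.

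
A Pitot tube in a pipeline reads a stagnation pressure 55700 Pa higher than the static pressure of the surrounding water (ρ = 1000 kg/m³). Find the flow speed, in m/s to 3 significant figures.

Bernoulli between the free stream and the stagnation point: ½ρv² = P_stag − P_static.
v = √(2ΔP/ρ) = √(2·55700/1000) = 10.6 m/s.

v ≈ 10.6 m/s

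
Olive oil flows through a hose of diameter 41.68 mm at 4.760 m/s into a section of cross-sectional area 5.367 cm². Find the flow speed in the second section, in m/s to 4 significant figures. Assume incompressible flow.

The volume flow rate is constant, so v₂ = (A₁/A₂)v₁ = (13.64/5.367)·4.760 = 12.10 m/s.

v₂ = 12.10 m/s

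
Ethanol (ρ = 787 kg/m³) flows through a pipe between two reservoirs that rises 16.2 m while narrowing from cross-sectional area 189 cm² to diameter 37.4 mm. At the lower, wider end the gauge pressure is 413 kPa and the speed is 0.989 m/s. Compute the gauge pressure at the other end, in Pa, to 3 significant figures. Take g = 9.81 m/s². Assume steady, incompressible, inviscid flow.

Mass conservation (A₁v₁ = A₂v₂) gives v₂ = 0.989 × 189/11.0 = 17.0 m/s.
Energy conservation along the streamline gives P₂ = P₁ − ½ρ(v₂² − v₁²) − ρg(h₂ − h₁).
P₂ = 413000 + ½·787·(0.989² − 17.0²) − 787·9.81·(+16.2) = 413000 + (-114000) − (125000) = 174000 Pa.

P₂ ≈ 174000 Pa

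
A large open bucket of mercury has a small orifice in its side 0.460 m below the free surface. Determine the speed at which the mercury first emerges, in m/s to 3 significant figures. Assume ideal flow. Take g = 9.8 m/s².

v ≈ 3.00 m/s

Torricelli's result v = √(2gh) gives v = √(2·9.8·0.460) = 3.00 m/s.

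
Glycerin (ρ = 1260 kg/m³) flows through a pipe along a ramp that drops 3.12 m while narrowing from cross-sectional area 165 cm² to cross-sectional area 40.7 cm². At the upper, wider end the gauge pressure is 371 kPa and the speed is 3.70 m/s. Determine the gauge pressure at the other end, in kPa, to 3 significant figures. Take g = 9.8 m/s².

Mass conservation (A₁v₁ = A₂v₂) gives v₂ = 3.70 × 165/40.7 = 15.0 m/s.
Applying Bernoulli between the two ends and solving for P₂: P₂ = P₁ + ½ρ(v₁² − v₂²) − ρgΔh.
P₂ = 371000 + ½·1260·(3.70² − 15.0²) − 1260·9.8·(−3.12) = 371000 + (-133000) − (-38500) = 276000 Pa.

P₂ ≈ 276 kPa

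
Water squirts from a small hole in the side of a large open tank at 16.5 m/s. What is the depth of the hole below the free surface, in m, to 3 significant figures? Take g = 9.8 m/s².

For a small hole in a large open tank, ½v² = gh, giving h = v²/(2g).
h = 16.5²/(2·9.8) = 272/19.60 = 13.9 m.

h ≈ 13.9 m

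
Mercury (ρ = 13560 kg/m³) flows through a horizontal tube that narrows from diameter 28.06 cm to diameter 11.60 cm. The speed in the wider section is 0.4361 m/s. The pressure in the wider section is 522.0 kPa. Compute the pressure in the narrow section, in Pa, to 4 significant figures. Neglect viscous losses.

479100 Pa

By continuity, v₂ = v₁·A₁/A₂ = 0.4361·(618.4/105.7) = 2.552 m/s.
The pipe is horizontal, so Bernoulli reduces to P₁ + ½ρv₁² = P₂ + ½ρv₂².
P₂ = P₁ − ½ρ(v₂² − v₁²) = 522000 − ½·13560·(2.552² − 0.4361²) = 522000 − 42860 = 479100 Pa.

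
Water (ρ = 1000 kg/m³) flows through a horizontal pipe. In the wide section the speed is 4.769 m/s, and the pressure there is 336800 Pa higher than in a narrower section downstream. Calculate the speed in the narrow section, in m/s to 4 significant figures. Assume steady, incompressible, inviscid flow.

26.39 m/s

Horizontal Bernoulli: P₁ + ½ρv₁² = P₂ + ½ρv₂², so v₂² = v₁² + 2(P₁ − P₂)/ρ.
v₂ = √(4.769² + 2·336800/1000) = √(22.74 + 673.6) = 26.39 m/s.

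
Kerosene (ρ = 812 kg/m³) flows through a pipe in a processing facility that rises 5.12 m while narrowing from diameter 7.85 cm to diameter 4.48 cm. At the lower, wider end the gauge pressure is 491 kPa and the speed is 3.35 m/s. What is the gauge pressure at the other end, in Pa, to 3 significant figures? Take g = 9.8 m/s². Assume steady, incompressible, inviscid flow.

Continuity gives A₁v₁ = A₂v₂, so v₂ = (48.4 cm²)/(15.8 cm²) × 3.35 m/s = 10.3 m/s.
Applying Bernoulli between the two ends and solving for P₂: P₂ = P₁ + ½ρ(v₁² − v₂²) − ρgΔh.
P₂ = 491000 + ½·812·(3.35² − 10.3²) − 812·9.8·(+5.12) = 491000 + (-38400) − (40700) = 412000 Pa.

P₂ = 412000 Pa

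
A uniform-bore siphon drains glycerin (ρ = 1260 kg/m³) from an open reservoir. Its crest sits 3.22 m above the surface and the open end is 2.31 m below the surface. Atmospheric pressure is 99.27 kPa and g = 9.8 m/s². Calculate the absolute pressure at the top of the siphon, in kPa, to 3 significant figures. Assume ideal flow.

P_top ≈ 31.0 kPa

The outlet speed comes from Torricelli: v = √(2g·2.31) = 6.73 m/s.
With constant cross-section the crest speed equals v; applying Bernoulli from the surface up to the crest, P_top = P_atm − ½ρv² − ρg·h_top.
P_top = 99270 − ½·1260·6.73² − 1260·9.8·3.22 = 31000 Pa.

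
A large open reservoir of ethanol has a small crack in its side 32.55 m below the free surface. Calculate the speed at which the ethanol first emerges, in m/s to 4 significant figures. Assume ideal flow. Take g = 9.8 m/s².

v ≈ 25.26 m/s

Bernoulli from surface to hole (P equal, v_surface ≈ 0): v = √(2gh) = √(2×9.8×32.55) = 25.26 m/s.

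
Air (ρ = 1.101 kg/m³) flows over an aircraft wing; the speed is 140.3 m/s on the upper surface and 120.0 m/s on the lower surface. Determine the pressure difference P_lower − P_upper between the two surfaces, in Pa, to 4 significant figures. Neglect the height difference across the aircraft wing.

The pressure is lower where the speed is higher: ΔP = ½ρ(v_up² − v_low²).
ΔP = ½·1.101·(140.3² − 120.0²) = 2909 Pa.

ΔP = 2909 Pa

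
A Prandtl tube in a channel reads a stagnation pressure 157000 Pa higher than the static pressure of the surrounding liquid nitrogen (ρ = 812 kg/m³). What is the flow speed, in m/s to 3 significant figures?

Bernoulli between the free stream and the stagnation point: ½ρv² = P_stag − P_static.
v = √(2ΔP/ρ) = √(2·157000/812) = 19.7 m/s.

19.7 m/s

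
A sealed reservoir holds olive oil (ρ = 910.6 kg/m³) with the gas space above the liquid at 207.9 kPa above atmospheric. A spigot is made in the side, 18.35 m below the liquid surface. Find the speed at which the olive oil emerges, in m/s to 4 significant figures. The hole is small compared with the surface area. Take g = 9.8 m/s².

28.57 m/s

Take point 1 at the surface (v₁ ≈ 0) and point 2 at the hole (at atmospheric pressure). Bernoulli: P₁ + ρg h = P_atm + ½ρv₂².
With P₁ − P_atm = 207900 Pa, v₂ = √(2gh + 2ΔP/ρ) = √(2·9.8·18.35 + 2·207900/910.6) = 28.57 m/s.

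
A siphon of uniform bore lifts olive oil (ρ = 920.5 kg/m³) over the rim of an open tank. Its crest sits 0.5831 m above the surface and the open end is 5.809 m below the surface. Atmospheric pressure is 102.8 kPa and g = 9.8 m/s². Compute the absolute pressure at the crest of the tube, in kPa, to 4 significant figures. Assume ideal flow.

The outlet speed comes from Torricelli: v = √(2g·5.809) = 10.67 m/s.
The bore is uniform, so the speed at the crest is the same v. Bernoulli surface→crest: P_atm = P_top + ½ρv² + ρg·h_top.
P_top = 102800 − ½·920.5·10.67² − 920.5·9.8·0.5831 = 45140 Pa.

P_top = 45.14 kPa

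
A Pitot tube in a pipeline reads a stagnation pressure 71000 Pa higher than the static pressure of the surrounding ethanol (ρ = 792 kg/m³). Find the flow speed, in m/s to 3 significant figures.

v ≈ 13.4 m/s

At the stagnation point the flow is brought to rest, so Bernoulli gives P_stag − P_static = ½ρv².
v = √(2ΔP/ρ) = √(2·71000/792) = 13.4 m/s.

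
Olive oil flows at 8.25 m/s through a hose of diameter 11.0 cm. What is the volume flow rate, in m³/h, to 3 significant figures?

Q = A·v = 0.00950 m² × 8.25 m/s = 0.0784 m³/s.
Converting: 0.0784 m³/s × 3600 = 282 m³/h.

Q ≈ 282 m³/h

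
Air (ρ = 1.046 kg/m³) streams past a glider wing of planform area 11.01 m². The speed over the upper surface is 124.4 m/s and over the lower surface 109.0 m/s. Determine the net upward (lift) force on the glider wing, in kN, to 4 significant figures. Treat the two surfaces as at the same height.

F ≈ 20.70 kN

The faster flow above has the lower pressure; Bernoulli (same height) gives ΔP = ½ρ(v_up² − v_low²).
ΔP = ½·1.046·(124.4² − 109.0²) = 1880 Pa.
Lift = ΔP · A = 1880 × 11.01 = 20700 N.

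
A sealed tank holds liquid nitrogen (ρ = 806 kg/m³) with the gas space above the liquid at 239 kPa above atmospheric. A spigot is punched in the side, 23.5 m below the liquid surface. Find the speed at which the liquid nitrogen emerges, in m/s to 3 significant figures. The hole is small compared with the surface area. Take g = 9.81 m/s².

v ≈ 32.5 m/s

Take point 1 at the surface (v₁ ≈ 0) and point 2 at the hole (at atmospheric pressure). Bernoulli: P₁ + ρg h = P_atm + ½ρv₂².
With P₁ − P_atm = 239000 Pa, v₂ = √(2gh + 2ΔP/ρ) = √(2·9.81·23.5 + 2·239000/806) = 32.5 m/s.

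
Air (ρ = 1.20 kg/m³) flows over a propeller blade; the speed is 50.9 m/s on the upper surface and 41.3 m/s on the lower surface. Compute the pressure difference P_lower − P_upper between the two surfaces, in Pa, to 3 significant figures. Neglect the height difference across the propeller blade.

ΔP ≈ 531 Pa

The pressure is lower where the speed is higher: ΔP = ½ρ(v_up² − v_low²).
ΔP = ½·1.20·(50.9² − 41.3²) = 531 Pa.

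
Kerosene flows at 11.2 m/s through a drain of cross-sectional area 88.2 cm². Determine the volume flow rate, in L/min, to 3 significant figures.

Q = A·v = 0.00882 m² × 11.2 m/s = 0.0988 m³/s.
Converting: 0.0988 m³/s × 60000 = 5930 L/min.

5930 L/min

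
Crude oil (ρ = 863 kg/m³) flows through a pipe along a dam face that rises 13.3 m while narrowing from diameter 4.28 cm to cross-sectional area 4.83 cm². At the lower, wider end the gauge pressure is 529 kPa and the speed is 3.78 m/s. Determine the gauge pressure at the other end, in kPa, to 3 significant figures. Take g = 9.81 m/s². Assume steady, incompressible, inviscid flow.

P₂ ≈ 368 kPa

Mass conservation (A₁v₁ = A₂v₂) gives v₂ = 3.78 × 14.4/4.83 = 11.3 m/s.
Bernoulli: P₁ + ½ρv₁² + ρg h₁ = P₂ + ½ρv₂² + ρg h₂, so P₂ = P₁ + ½ρ(v₁² − v₂²) − ρg(h₂ − h₁).
P₂ = 529000 + ½·863·(3.78² − 11.3²) − 863·9.81·(+13.3) = 529000 + (-48500) − (113000) = 368000 Pa.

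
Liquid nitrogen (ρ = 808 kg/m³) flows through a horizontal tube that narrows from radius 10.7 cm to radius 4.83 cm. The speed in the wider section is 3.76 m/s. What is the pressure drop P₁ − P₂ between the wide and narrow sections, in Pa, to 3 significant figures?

132000 Pa

By continuity, v₂ = v₁·A₁/A₂ = 3.76·(360/73.3) = 18.5 m/s.
Along the horizontal streamline, P + ½ρv² is constant.
P₁ − P₂ = ½·808·(18.5² − 3.76²) = ½·808·326 = 132000 Pa.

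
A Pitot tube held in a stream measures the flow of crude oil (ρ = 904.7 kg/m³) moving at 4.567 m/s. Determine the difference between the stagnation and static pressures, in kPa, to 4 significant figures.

ΔP = 9.435 kPa

The dynamic pressure equals the rise in static pressure at the stagnation point: ΔP = ½ρv².
ΔP = ½·904.7·4.567² = 9435 Pa.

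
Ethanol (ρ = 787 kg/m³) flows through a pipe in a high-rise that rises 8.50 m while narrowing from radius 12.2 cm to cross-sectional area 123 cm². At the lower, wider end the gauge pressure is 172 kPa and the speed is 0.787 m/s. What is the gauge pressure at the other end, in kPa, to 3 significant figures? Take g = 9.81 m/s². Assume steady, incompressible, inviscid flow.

By continuity, v₂ = v₁·A₁/A₂ = 0.787·(468/123) = 2.99 m/s.
Bernoulli: P₁ + ½ρv₁² + ρg h₁ = P₂ + ½ρv₂² + ρg h₂, so P₂ = P₁ + ½ρ(v₁² − v₂²) − ρg(h₂ − h₁).
P₂ = 172000 + ½·787·(0.787² − 2.99²) − 787·9.81·(+8.50) = 172000 + (-3280) − (65600) = 103000 Pa.

P₂ ≈ 103 kPa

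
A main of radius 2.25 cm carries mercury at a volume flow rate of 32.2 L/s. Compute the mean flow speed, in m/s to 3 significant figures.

Q = 32.2 L/s = 0.0322 m³/s.
v = Q/A = 0.0322 / 0.00159 = 20.2 m/s.

v ≈ 20.2 m/s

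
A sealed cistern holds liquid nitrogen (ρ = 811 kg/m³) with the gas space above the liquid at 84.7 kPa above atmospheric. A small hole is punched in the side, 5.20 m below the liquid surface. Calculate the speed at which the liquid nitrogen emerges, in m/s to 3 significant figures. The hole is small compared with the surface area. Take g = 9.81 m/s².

v ≈ 17.6 m/s

Take point 1 at the surface (v₁ ≈ 0) and point 2 at the hole (at atmospheric pressure). Bernoulli: P₁ + ρg h = P_atm + ½ρv₂².
With P₁ − P_atm = 84700 Pa, v₂ = √(2gh + 2ΔP/ρ) = √(2·9.81·5.20 + 2·84700/811) = 17.6 m/s.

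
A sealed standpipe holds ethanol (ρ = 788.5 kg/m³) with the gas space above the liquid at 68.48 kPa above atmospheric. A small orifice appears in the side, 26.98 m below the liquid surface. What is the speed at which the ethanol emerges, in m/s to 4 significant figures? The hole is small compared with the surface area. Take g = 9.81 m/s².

Take point 1 at the surface (v₁ ≈ 0) and point 2 at the hole (at atmospheric pressure). Bernoulli: P₁ + ρg h = P_atm + ½ρv₂².
With P₁ − P_atm = 68480 Pa, v₂ = √(2gh + 2ΔP/ρ) = √(2·9.81·26.98 + 2·68480/788.5) = 26.51 m/s.

26.51 m/s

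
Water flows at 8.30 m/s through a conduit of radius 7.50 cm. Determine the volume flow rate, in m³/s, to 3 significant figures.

Q = A·v = 0.0177 m² × 8.30 m/s = 0.147 m³/s.

Q = 0.147 m³/s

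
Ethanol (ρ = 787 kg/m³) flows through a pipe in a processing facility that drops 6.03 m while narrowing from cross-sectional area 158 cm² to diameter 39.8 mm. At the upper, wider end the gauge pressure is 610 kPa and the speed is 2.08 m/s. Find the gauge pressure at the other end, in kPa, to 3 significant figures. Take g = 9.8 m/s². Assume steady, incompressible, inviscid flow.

P₂ = 384 kPa

Continuity gives A₁v₁ = A₂v₂, so v₂ = (158 cm²)/(12.4 cm²) × 2.08 m/s = 26.4 m/s.
Bernoulli: P₁ + ½ρv₁² + ρg h₁ = P₂ + ½ρv₂² + ρg h₂, so P₂ = P₁ + ½ρ(v₁² − v₂²) − ρg(h₂ − h₁).
P₂ = 610000 + ½·787·(2.08² − 26.4²) − 787·9.8·(−6.03) = 610000 + (-273000) − (-46500) = 384000 Pa.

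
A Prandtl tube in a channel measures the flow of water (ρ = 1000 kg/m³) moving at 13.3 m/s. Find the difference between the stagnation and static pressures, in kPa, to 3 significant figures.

88.4 kPa

Bernoulli between the free stream and the stagnation point: ½ρv² = P_stag − P_static.
ΔP = ½·1000·13.3² = 88400 Pa.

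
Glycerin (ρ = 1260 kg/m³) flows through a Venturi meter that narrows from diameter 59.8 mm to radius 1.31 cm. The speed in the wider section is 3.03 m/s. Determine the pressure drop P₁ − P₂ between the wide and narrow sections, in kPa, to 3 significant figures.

ΔP = 151 kPa

By continuity, v₂ = v₁·A₁/A₂ = 3.03·(28.1/5.39) = 15.8 m/s.
With no height change, Bernoulli's equation is P₁ + ½ρv₁² = P₂ + ½ρv₂².
P₁ − P₂ = ½·1260·(15.8² − 3.03²) = ½·1260·240 = 151000 Pa.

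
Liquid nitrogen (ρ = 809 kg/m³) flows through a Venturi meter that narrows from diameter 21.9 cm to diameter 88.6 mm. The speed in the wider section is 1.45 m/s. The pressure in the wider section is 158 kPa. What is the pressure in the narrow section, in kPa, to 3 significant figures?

By continuity, v₂ = v₁·A₁/A₂ = 1.45·(377/61.7) = 8.86 m/s.
Along the horizontal streamline, P + ½ρv² is constant.
P₂ = P₁ − ½ρ(v₂² − v₁²) = 158000 − ½·809·(8.86² − 1.45²) = 158000 − 30900 = 127000 Pa.

P₂ ≈ 127 kPa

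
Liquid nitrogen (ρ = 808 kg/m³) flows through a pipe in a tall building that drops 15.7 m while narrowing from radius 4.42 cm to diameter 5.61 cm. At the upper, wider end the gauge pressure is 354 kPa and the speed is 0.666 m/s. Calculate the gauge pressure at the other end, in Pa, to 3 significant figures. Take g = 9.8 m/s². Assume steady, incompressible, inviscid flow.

477000 Pa

The volume flow rate is constant, so v₂ = (A₁/A₂)v₁ = (61.4/24.7)·0.666 = 1.65 m/s.
Applying Bernoulli between the two ends and solving for P₂: P₂ = P₁ + ½ρ(v₁² − v₂²) − ρgΔh.
P₂ = 354000 + ½·808·(0.666² − 1.65²) − 808·9.8·(−15.7) = 354000 + (-926) − (-124000) = 477000 Pa.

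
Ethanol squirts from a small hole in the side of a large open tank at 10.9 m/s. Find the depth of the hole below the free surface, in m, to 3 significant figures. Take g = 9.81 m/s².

h ≈ 6.06 m

Inverting v = √(2gh) gives h = v² / 2g.
h = 10.9²/(2·9.81) = 119/19.62 = 6.06 m.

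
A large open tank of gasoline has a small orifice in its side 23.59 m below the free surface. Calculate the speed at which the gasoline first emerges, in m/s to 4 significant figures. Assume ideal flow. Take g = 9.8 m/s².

Bernoulli from surface to hole (P equal, v_surface ≈ 0): v = √(2gh) = √(2×9.8×23.59) = 21.50 m/s.

21.50 m/s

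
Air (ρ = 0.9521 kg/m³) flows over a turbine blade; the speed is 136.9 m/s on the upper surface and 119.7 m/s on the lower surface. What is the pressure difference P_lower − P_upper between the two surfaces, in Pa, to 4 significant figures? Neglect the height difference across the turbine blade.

With negligible Δh, P + ½ρv² is constant, so P_low − P_up = ½ρ(v_up² − v_low²).
ΔP = ½·0.9521·(136.9² − 119.7²) = 2101 Pa.

ΔP ≈ 2101 Pa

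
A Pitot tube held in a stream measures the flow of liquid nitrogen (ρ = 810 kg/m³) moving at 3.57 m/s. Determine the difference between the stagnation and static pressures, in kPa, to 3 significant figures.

At the stagnation point the flow is brought to rest, so Bernoulli gives P_stag − P_static = ½ρv².
ΔP = ½·810·3.57² = 5160 Pa.

5.16 kPa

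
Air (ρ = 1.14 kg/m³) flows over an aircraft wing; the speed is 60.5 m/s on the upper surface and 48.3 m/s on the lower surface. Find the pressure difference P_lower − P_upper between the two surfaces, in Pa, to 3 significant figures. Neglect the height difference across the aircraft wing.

ΔP = 757 Pa

The pressure is lower where the speed is higher: ΔP = ½ρ(v_up² − v_low²).
ΔP = ½·1.14·(60.5² − 48.3²) = 757 Pa.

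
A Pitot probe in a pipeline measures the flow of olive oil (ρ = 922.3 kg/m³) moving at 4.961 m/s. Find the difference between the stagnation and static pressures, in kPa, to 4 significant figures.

ΔP = 11.35 kPa

The dynamic pressure equals the rise in static pressure at the stagnation point: ΔP = ½ρv².
ΔP = ½·922.3·4.961² = 11350 Pa.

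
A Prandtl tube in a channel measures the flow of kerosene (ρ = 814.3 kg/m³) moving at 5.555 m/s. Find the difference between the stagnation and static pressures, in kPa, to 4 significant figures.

ΔP ≈ 12.56 kPa

At the stagnation point the flow is brought to rest, so Bernoulli gives P_stag − P_static = ½ρv².
ΔP = ½·814.3·5.555² = 12560 Pa.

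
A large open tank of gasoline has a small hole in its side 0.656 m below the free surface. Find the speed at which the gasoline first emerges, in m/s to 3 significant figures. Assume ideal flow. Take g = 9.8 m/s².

The surface is effectively still and both ends are open, so ½v² = gh and v = √(2·9.8·0.656) = 3.59 m/s.

v ≈ 3.59 m/s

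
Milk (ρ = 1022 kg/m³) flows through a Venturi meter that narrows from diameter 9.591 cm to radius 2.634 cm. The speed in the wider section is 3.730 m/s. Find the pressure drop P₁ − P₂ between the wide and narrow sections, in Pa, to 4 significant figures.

The volume flow rate is constant, so v₂ = (A₁/A₂)v₁ = (72.25/21.80)·3.730 = 12.36 m/s.
With no height change, Bernoulli's equation is P₁ + ½ρv₁² = P₂ + ½ρv₂².
P₁ − P₂ = ½·1022·(12.36² − 3.730²) = ½·1022·138.9 = 71000 Pa.

71000 Pa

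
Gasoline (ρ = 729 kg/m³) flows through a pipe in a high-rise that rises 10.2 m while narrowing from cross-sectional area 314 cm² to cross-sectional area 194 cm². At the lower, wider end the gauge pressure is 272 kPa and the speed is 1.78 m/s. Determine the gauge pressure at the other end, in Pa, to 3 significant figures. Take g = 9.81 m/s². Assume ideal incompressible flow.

P₂ = 197000 Pa

Mass conservation (A₁v₁ = A₂v₂) gives v₂ = 1.78 × 314/194 = 2.88 m/s.
Bernoulli: P₁ + ½ρv₁² + ρg h₁ = P₂ + ½ρv₂² + ρg h₂, so P₂ = P₁ + ½ρ(v₁² − v₂²) − ρg(h₂ − h₁).
P₂ = 272000 + ½·729·(1.78² − 2.88²) − 729·9.81·(+10.2) = 272000 + (-1870) − (72900) = 197000 Pa.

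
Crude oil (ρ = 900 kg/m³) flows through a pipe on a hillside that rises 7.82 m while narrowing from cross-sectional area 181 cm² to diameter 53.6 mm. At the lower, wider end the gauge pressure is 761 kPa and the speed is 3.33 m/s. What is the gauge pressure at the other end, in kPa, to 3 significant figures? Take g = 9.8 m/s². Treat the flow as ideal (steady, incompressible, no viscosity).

The volume flow rate is constant, so v₂ = (A₁/A₂)v₁ = (181/22.6)·3.33 = 26.7 m/s.
Bernoulli: P₁ + ½ρv₁² + ρg h₁ = P₂ + ½ρv₂² + ρg h₂, so P₂ = P₁ + ½ρ(v₁² − v₂²) − ρg(h₂ − h₁).
P₂ = 761000 + ½·900·(3.33² − 26.7²) − 900·9.8·(+7.82) = 761000 + (-316000) − (69000) = 376000 Pa.

P₂ = 376 kPa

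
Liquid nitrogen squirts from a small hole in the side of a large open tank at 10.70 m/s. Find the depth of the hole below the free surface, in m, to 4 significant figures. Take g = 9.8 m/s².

Torricelli: v = √(2gh), so h = v²/(2g).
h = 10.70²/(2·9.8) = 114.5/19.60 = 5.841 m.

h ≈ 5.841 m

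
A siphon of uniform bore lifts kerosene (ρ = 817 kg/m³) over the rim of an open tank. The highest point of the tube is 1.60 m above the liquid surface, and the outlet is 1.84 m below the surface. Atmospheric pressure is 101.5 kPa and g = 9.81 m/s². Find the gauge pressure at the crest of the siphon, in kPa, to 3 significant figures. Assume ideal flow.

-27.6 kPa

The outlet speed comes from Torricelli: v = √(2g·1.84) = 6.01 m/s.
Continuity keeps v the same throughout the tube; from surface to crest, P_atm + 0 = P_top + ½ρv² + ρg·h_top.
P_top = 101500 − ½·817·6.01² − 817·9.81·1.60 = 73900 Pa. So P_gauge = P_top − P_atm = -27600 Pa.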